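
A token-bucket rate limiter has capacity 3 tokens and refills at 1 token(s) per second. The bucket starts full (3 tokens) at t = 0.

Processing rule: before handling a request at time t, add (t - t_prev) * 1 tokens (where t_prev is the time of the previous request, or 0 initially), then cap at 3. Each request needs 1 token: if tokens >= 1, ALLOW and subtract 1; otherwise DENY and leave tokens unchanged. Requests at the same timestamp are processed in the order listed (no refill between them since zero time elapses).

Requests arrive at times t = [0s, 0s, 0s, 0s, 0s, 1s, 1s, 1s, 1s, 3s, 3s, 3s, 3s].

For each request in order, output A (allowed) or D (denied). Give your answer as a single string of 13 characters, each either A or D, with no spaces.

Simulating step by step:
  req#1 t=0s: ALLOW
  req#2 t=0s: ALLOW
  req#3 t=0s: ALLOW
  req#4 t=0s: DENY
  req#5 t=0s: DENY
  req#6 t=1s: ALLOW
  req#7 t=1s: DENY
  req#8 t=1s: DENY
  req#9 t=1s: DENY
  req#10 t=3s: ALLOW
  req#11 t=3s: ALLOW
  req#12 t=3s: DENY
  req#13 t=3s: DENY

Answer: AAADDADDDAADD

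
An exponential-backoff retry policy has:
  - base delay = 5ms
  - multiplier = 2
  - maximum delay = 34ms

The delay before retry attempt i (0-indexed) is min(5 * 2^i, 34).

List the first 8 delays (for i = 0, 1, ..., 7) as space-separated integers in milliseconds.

Answer: 5 10 20 34 34 34 34 34

Derivation:
Computing each delay:
  i=0: min(5*2^0, 34) = 5
  i=1: min(5*2^1, 34) = 10
  i=2: min(5*2^2, 34) = 20
  i=3: min(5*2^3, 34) = 34
  i=4: min(5*2^4, 34) = 34
  i=5: min(5*2^5, 34) = 34
  i=6: min(5*2^6, 34) = 34
  i=7: min(5*2^7, 34) = 34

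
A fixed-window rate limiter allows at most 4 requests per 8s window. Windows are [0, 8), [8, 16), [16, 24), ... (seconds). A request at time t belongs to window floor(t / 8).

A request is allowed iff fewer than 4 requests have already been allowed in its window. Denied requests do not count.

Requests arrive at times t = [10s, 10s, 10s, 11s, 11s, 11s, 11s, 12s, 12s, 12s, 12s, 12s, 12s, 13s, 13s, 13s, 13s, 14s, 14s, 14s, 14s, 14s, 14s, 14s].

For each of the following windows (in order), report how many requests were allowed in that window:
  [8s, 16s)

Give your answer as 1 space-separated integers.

Answer: 4

Derivation:
Processing requests:
  req#1 t=10s (window 1): ALLOW
  req#2 t=10s (window 1): ALLOW
  req#3 t=10s (window 1): ALLOW
  req#4 t=11s (window 1): ALLOW
  req#5 t=11s (window 1): DENY
  req#6 t=11s (window 1): DENY
  req#7 t=11s (window 1): DENY
  req#8 t=12s (window 1): DENY
  req#9 t=12s (window 1): DENY
  req#10 t=12s (window 1): DENY
  req#11 t=12s (window 1): DENY
  req#12 t=12s (window 1): DENY
  req#13 t=12s (window 1): DENY
  req#14 t=13s (window 1): DENY
  req#15 t=13s (window 1): DENY
  req#16 t=13s (window 1): DENY
  req#17 t=13s (window 1): DENY
  req#18 t=14s (window 1): DENY
  req#19 t=14s (window 1): DENY
  req#20 t=14s (window 1): DENY
  req#21 t=14s (window 1): DENY
  req#22 t=14s (window 1): DENY
  req#23 t=14s (window 1): DENY
  req#24 t=14s (window 1): DENY

Allowed counts by window: 4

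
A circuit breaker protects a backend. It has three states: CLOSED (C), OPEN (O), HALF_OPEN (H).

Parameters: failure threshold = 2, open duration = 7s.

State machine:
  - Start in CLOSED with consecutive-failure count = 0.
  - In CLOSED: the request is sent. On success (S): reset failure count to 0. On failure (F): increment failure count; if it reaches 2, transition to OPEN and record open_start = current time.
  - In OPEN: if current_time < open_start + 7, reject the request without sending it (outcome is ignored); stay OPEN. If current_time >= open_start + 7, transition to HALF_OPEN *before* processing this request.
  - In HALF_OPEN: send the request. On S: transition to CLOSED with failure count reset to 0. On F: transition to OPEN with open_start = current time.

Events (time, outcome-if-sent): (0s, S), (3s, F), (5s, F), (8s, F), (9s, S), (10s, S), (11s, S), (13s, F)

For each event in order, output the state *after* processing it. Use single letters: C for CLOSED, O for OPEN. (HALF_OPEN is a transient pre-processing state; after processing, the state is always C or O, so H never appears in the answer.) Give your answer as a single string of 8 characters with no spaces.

Answer: CCOOOOOO

Derivation:
State after each event:
  event#1 t=0s outcome=S: state=CLOSED
  event#2 t=3s outcome=F: state=CLOSED
  event#3 t=5s outcome=F: state=OPEN
  event#4 t=8s outcome=F: state=OPEN
  event#5 t=9s outcome=S: state=OPEN
  event#6 t=10s outcome=S: state=OPEN
  event#7 t=11s outcome=S: state=OPEN
  event#8 t=13s outcome=F: state=OPEN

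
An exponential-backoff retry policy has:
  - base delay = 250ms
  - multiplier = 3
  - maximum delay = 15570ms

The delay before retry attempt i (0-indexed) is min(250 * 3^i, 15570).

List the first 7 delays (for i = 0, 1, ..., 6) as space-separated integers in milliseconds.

Answer: 250 750 2250 6750 15570 15570 15570

Derivation:
Computing each delay:
  i=0: min(250*3^0, 15570) = 250
  i=1: min(250*3^1, 15570) = 750
  i=2: min(250*3^2, 15570) = 2250
  i=3: min(250*3^3, 15570) = 6750
  i=4: min(250*3^4, 15570) = 15570
  i=5: min(250*3^5, 15570) = 15570
  i=6: min(250*3^6, 15570) = 15570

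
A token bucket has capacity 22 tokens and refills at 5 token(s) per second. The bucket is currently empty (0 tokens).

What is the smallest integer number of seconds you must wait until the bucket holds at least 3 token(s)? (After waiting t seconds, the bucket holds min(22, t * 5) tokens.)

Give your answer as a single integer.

Need t * 5 >= 3, so t >= 3/5.
Smallest integer t = ceil(3/5) = 1.

Answer: 1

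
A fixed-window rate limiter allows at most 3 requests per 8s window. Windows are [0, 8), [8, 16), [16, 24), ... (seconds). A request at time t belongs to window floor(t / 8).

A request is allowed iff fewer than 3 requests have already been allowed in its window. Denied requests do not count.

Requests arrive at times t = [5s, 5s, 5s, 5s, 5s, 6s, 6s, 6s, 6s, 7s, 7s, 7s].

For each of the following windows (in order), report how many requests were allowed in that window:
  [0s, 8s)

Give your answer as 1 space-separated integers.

Processing requests:
  req#1 t=5s (window 0): ALLOW
  req#2 t=5s (window 0): ALLOW
  req#3 t=5s (window 0): ALLOW
  req#4 t=5s (window 0): DENY
  req#5 t=5s (window 0): DENY
  req#6 t=6s (window 0): DENY
  req#7 t=6s (window 0): DENY
  req#8 t=6s (window 0): DENY
  req#9 t=6s (window 0): DENY
  req#10 t=7s (window 0): DENY
  req#11 t=7s (window 0): DENY
  req#12 t=7s (window 0): DENY

Allowed counts by window: 3

Answer: 3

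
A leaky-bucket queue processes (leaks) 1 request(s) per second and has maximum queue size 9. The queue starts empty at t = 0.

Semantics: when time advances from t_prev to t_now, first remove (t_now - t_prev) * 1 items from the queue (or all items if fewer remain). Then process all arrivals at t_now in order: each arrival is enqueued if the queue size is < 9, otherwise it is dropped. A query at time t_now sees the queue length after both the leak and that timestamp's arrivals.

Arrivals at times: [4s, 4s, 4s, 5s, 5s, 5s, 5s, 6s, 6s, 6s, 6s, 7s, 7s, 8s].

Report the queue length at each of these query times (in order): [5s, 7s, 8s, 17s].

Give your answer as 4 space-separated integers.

Answer: 6 9 9 0

Derivation:
Queue lengths at query times:
  query t=5s: backlog = 6
  query t=7s: backlog = 9
  query t=8s: backlog = 9
  query t=17s: backlog = 0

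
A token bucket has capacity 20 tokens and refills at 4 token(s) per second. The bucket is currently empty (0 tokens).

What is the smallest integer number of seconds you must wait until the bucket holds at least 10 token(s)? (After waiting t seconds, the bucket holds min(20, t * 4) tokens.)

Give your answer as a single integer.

Answer: 3

Derivation:
Need t * 4 >= 10, so t >= 10/4.
Smallest integer t = ceil(10/4) = 3.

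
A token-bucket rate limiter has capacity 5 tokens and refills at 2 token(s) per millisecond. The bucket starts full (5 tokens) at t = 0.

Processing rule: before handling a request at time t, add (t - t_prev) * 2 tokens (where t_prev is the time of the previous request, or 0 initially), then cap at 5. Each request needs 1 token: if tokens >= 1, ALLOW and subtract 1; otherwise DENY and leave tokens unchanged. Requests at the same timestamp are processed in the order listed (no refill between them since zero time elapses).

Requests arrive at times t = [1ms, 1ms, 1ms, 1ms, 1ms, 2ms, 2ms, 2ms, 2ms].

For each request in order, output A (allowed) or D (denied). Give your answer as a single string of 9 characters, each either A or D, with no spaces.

Simulating step by step:
  req#1 t=1ms: ALLOW
  req#2 t=1ms: ALLOW
  req#3 t=1ms: ALLOW
  req#4 t=1ms: ALLOW
  req#5 t=1ms: ALLOW
  req#6 t=2ms: ALLOW
  req#7 t=2ms: ALLOW
  req#8 t=2ms: DENY
  req#9 t=2ms: DENY

Answer: AAAAAAADD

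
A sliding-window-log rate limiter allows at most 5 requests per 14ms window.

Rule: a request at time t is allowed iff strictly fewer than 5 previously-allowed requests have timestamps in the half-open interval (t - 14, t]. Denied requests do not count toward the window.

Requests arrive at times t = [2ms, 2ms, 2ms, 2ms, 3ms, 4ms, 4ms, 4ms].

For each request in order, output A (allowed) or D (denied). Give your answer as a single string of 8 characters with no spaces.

Answer: AAAAADDD

Derivation:
Tracking allowed requests in the window:
  req#1 t=2ms: ALLOW
  req#2 t=2ms: ALLOW
  req#3 t=2ms: ALLOW
  req#4 t=2ms: ALLOW
  req#5 t=3ms: ALLOW
  req#6 t=4ms: DENY
  req#7 t=4ms: DENY
  req#8 t=4ms: DENY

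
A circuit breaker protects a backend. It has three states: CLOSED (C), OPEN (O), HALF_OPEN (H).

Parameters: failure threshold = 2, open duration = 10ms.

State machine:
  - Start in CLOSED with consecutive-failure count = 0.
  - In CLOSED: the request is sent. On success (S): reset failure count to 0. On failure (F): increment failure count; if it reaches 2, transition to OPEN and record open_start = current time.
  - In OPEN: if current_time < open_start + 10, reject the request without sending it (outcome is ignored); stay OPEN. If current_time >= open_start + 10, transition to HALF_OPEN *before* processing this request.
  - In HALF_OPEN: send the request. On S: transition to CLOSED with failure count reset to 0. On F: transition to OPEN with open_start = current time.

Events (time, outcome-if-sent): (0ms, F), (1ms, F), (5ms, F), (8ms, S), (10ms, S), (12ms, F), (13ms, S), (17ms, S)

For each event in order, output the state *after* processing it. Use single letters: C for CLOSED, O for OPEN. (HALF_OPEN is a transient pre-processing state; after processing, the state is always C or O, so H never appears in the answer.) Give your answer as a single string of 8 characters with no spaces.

State after each event:
  event#1 t=0ms outcome=F: state=CLOSED
  event#2 t=1ms outcome=F: state=OPEN
  event#3 t=5ms outcome=F: state=OPEN
  event#4 t=8ms outcome=S: state=OPEN
  event#5 t=10ms outcome=S: state=OPEN
  event#6 t=12ms outcome=F: state=OPEN
  event#7 t=13ms outcome=S: state=OPEN
  event#8 t=17ms outcome=S: state=OPEN

Answer: COOOOOOO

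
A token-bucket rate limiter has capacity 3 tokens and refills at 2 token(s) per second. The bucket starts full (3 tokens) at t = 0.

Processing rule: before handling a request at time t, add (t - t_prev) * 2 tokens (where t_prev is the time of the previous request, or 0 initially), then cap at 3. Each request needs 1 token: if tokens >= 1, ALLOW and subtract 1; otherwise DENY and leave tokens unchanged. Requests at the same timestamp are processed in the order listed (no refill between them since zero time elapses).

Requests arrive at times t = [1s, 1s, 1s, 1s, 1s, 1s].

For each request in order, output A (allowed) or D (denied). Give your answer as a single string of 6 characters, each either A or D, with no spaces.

Simulating step by step:
  req#1 t=1s: ALLOW
  req#2 t=1s: ALLOW
  req#3 t=1s: ALLOW
  req#4 t=1s: DENY
  req#5 t=1s: DENY
  req#6 t=1s: DENY

Answer: AAADDD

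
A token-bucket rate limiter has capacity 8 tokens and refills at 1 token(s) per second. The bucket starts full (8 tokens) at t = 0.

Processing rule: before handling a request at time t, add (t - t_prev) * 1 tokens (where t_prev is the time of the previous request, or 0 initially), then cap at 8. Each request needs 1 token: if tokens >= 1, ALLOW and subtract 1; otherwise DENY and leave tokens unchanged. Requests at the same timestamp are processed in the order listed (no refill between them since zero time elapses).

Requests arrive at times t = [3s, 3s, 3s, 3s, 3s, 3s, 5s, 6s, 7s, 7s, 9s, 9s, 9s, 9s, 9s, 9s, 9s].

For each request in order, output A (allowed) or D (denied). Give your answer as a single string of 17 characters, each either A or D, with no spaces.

Answer: AAAAAAAAAAAAAADDD

Derivation:
Simulating step by step:
  req#1 t=3s: ALLOW
  req#2 t=3s: ALLOW
  req#3 t=3s: ALLOW
  req#4 t=3s: ALLOW
  req#5 t=3s: ALLOW
  req#6 t=3s: ALLOW
  req#7 t=5s: ALLOW
  req#8 t=6s: ALLOW
  req#9 t=7s: ALLOW
  req#10 t=7s: ALLOW
  req#11 t=9s: ALLOW
  req#12 t=9s: ALLOW
  req#13 t=9s: ALLOW
  req#14 t=9s: ALLOW
  req#15 t=9s: DENY
  req#16 t=9s: DENY
  req#17 t=9s: DENY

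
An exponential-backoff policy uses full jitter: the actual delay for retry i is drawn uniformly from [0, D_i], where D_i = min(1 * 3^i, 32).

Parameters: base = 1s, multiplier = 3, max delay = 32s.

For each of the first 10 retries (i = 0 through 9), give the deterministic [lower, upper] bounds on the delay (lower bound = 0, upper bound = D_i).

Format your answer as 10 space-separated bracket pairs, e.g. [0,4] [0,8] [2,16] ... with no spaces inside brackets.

Answer: [0,1] [0,3] [0,9] [0,27] [0,32] [0,32] [0,32] [0,32] [0,32] [0,32]

Derivation:
Computing bounds per retry:
  i=0: D_i=min(1*3^0,32)=1, bounds=[0,1]
  i=1: D_i=min(1*3^1,32)=3, bounds=[0,3]
  i=2: D_i=min(1*3^2,32)=9, bounds=[0,9]
  i=3: D_i=min(1*3^3,32)=27, bounds=[0,27]
  i=4: D_i=min(1*3^4,32)=32, bounds=[0,32]
  i=5: D_i=min(1*3^5,32)=32, bounds=[0,32]
  i=6: D_i=min(1*3^6,32)=32, bounds=[0,32]
  i=7: D_i=min(1*3^7,32)=32, bounds=[0,32]
  i=8: D_i=min(1*3^8,32)=32, bounds=[0,32]
  i=9: D_i=min(1*3^9,32)=32, bounds=[0,32]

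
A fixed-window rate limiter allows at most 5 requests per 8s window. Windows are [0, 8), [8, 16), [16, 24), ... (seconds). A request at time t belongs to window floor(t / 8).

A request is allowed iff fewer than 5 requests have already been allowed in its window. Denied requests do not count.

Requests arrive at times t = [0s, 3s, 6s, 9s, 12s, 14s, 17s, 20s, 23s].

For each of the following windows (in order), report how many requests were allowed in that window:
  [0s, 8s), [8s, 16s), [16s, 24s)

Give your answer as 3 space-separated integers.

Processing requests:
  req#1 t=0s (window 0): ALLOW
  req#2 t=3s (window 0): ALLOW
  req#3 t=6s (window 0): ALLOW
  req#4 t=9s (window 1): ALLOW
  req#5 t=12s (window 1): ALLOW
  req#6 t=14s (window 1): ALLOW
  req#7 t=17s (window 2): ALLOW
  req#8 t=20s (window 2): ALLOW
  req#9 t=23s (window 2): ALLOW

Allowed counts by window: 3 3 3

Answer: 3 3 3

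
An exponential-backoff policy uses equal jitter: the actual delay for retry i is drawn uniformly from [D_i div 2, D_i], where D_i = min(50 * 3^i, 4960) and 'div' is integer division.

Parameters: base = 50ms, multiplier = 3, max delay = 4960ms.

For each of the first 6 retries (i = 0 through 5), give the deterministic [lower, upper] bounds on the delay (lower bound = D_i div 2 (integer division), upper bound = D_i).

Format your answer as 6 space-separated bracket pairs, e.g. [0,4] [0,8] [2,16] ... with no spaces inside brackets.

Computing bounds per retry:
  i=0: D_i=min(50*3^0,4960)=50, bounds=[25,50]
  i=1: D_i=min(50*3^1,4960)=150, bounds=[75,150]
  i=2: D_i=min(50*3^2,4960)=450, bounds=[225,450]
  i=3: D_i=min(50*3^3,4960)=1350, bounds=[675,1350]
  i=4: D_i=min(50*3^4,4960)=4050, bounds=[2025,4050]
  i=5: D_i=min(50*3^5,4960)=4960, bounds=[2480,4960]

Answer: [25,50] [75,150] [225,450] [675,1350] [2025,4050] [2480,4960]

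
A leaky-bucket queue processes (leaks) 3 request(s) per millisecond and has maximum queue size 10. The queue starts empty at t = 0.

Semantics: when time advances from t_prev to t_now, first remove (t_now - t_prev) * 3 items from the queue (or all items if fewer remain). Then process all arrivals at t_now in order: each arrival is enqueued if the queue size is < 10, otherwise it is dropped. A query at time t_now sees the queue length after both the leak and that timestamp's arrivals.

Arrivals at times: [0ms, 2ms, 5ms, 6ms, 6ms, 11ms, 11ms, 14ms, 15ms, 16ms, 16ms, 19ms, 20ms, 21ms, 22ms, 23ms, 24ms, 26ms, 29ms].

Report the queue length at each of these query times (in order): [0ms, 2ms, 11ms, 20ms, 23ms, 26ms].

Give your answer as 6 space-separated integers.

Queue lengths at query times:
  query t=0ms: backlog = 1
  query t=2ms: backlog = 1
  query t=11ms: backlog = 2
  query t=20ms: backlog = 1
  query t=23ms: backlog = 1
  query t=26ms: backlog = 1

Answer: 1 1 2 1 1 1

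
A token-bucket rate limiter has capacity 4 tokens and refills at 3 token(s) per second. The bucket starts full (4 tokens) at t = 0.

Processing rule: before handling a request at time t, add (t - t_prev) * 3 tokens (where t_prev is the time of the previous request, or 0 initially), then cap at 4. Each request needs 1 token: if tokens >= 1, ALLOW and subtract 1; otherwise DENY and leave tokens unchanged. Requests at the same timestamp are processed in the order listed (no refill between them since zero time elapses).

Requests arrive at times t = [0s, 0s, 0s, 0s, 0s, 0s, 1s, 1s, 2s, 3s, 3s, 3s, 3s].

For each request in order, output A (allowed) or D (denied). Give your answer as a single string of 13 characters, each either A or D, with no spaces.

Simulating step by step:
  req#1 t=0s: ALLOW
  req#2 t=0s: ALLOW
  req#3 t=0s: ALLOW
  req#4 t=0s: ALLOW
  req#5 t=0s: DENY
  req#6 t=0s: DENY
  req#7 t=1s: ALLOW
  req#8 t=1s: ALLOW
  req#9 t=2s: ALLOW
  req#10 t=3s: ALLOW
  req#11 t=3s: ALLOW
  req#12 t=3s: ALLOW
  req#13 t=3s: ALLOW

Answer: AAAADDAAAAAAA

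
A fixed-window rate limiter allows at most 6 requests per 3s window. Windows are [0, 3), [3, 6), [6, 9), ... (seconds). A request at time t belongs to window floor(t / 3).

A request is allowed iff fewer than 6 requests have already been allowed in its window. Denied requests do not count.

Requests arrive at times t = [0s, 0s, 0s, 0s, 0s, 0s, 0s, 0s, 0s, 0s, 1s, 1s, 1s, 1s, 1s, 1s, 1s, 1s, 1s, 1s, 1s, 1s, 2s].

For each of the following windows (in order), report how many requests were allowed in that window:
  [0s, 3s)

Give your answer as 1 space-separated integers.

Processing requests:
  req#1 t=0s (window 0): ALLOW
  req#2 t=0s (window 0): ALLOW
  req#3 t=0s (window 0): ALLOW
  req#4 t=0s (window 0): ALLOW
  req#5 t=0s (window 0): ALLOW
  req#6 t=0s (window 0): ALLOW
  req#7 t=0s (window 0): DENY
  req#8 t=0s (window 0): DENY
  req#9 t=0s (window 0): DENY
  req#10 t=0s (window 0): DENY
  req#11 t=1s (window 0): DENY
  req#12 t=1s (window 0): DENY
  req#13 t=1s (window 0): DENY
  req#14 t=1s (window 0): DENY
  req#15 t=1s (window 0): DENY
  req#16 t=1s (window 0): DENY
  req#17 t=1s (window 0): DENY
  req#18 t=1s (window 0): DENY
  req#19 t=1s (window 0): DENY
  req#20 t=1s (window 0): DENY
  req#21 t=1s (window 0): DENY
  req#22 t=1s (window 0): DENY
  req#23 t=2s (window 0): DENY

Allowed counts by window: 6

Answer: 6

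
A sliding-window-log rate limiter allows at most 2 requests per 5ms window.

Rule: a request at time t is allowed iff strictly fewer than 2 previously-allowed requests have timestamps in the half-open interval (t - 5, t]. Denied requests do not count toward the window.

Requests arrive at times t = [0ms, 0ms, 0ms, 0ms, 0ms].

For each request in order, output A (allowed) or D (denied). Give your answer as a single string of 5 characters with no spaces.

Answer: AADDD

Derivation:
Tracking allowed requests in the window:
  req#1 t=0ms: ALLOW
  req#2 t=0ms: ALLOW
  req#3 t=0ms: DENY
  req#4 t=0ms: DENY
  req#5 t=0ms: DENY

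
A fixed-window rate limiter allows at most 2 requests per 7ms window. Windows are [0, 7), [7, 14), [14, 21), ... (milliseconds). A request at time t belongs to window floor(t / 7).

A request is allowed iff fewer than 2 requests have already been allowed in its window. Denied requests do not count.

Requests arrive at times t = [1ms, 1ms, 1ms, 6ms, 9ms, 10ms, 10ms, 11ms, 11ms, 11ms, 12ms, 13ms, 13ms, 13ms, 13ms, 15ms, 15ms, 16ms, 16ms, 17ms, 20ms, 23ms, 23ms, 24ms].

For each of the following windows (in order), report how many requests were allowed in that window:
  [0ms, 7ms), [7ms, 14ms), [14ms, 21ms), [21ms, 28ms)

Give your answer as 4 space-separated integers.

Processing requests:
  req#1 t=1ms (window 0): ALLOW
  req#2 t=1ms (window 0): ALLOW
  req#3 t=1ms (window 0): DENY
  req#4 t=6ms (window 0): DENY
  req#5 t=9ms (window 1): ALLOW
  req#6 t=10ms (window 1): ALLOW
  req#7 t=10ms (window 1): DENY
  req#8 t=11ms (window 1): DENY
  req#9 t=11ms (window 1): DENY
  req#10 t=11ms (window 1): DENY
  req#11 t=12ms (window 1): DENY
  req#12 t=13ms (window 1): DENY
  req#13 t=13ms (window 1): DENY
  req#14 t=13ms (window 1): DENY
  req#15 t=13ms (window 1): DENY
  req#16 t=15ms (window 2): ALLOW
  req#17 t=15ms (window 2): ALLOW
  req#18 t=16ms (window 2): DENY
  req#19 t=16ms (window 2): DENY
  req#20 t=17ms (window 2): DENY
  req#21 t=20ms (window 2): DENY
  req#22 t=23ms (window 3): ALLOW
  req#23 t=23ms (window 3): ALLOW
  req#24 t=24ms (window 3): DENY

Allowed counts by window: 2 2 2 2

Answer: 2 2 2 2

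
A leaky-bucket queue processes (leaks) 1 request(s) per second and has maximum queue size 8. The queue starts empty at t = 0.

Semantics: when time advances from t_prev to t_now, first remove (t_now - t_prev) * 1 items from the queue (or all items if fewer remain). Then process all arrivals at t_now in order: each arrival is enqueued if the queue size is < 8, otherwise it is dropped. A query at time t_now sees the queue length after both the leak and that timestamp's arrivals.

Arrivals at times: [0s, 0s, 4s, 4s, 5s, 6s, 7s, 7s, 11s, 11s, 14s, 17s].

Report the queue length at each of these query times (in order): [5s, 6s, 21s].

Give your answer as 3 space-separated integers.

Queue lengths at query times:
  query t=5s: backlog = 2
  query t=6s: backlog = 2
  query t=21s: backlog = 0

Answer: 2 2 0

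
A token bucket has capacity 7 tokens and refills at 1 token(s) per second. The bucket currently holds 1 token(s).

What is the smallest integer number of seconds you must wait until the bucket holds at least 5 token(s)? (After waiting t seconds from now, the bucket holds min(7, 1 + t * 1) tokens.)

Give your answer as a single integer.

Answer: 4

Derivation:
Need 1 + t * 1 >= 5, so t >= 4/1.
Smallest integer t = ceil(4/1) = 4.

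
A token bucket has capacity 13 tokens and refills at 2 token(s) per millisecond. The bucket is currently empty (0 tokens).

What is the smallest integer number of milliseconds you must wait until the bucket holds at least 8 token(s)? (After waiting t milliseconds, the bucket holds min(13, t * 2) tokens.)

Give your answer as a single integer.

Need t * 2 >= 8, so t >= 8/2.
Smallest integer t = ceil(8/2) = 4.

Answer: 4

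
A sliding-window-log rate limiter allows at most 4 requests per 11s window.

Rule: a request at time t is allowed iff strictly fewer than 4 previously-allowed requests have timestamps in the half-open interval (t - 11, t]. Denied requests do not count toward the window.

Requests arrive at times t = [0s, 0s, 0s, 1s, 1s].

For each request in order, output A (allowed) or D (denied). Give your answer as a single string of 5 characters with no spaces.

Answer: AAAAD

Derivation:
Tracking allowed requests in the window:
  req#1 t=0s: ALLOW
  req#2 t=0s: ALLOW
  req#3 t=0s: ALLOW
  req#4 t=1s: ALLOW
  req#5 t=1s: DENY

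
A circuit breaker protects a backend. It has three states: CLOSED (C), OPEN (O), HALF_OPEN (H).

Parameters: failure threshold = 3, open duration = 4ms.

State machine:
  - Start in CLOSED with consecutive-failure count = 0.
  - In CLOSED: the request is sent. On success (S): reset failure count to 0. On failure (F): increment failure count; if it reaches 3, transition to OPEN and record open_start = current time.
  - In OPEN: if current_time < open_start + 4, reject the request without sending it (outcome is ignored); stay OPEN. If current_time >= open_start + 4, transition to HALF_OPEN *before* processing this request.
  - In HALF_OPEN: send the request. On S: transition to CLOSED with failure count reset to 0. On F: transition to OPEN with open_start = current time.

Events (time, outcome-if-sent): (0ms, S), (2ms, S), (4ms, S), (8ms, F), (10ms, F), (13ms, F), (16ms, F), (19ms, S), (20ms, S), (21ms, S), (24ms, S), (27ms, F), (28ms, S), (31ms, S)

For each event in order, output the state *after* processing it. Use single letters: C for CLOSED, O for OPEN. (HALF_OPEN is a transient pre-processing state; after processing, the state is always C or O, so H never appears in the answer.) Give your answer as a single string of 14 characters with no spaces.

Answer: CCCCCOOCCCCCCC

Derivation:
State after each event:
  event#1 t=0ms outcome=S: state=CLOSED
  event#2 t=2ms outcome=S: state=CLOSED
  event#3 t=4ms outcome=S: state=CLOSED
  event#4 t=8ms outcome=F: state=CLOSED
  event#5 t=10ms outcome=F: state=CLOSED
  event#6 t=13ms outcome=F: state=OPEN
  event#7 t=16ms outcome=F: state=OPEN
  event#8 t=19ms outcome=S: state=CLOSED
  event#9 t=20ms outcome=S: state=CLOSED
  event#10 t=21ms outcome=S: state=CLOSED
  event#11 t=24ms outcome=S: state=CLOSED
  event#12 t=27ms outcome=F: state=CLOSED
  event#13 t=28ms outcome=S: state=CLOSED
  event#14 t=31ms outcome=S: state=CLOSED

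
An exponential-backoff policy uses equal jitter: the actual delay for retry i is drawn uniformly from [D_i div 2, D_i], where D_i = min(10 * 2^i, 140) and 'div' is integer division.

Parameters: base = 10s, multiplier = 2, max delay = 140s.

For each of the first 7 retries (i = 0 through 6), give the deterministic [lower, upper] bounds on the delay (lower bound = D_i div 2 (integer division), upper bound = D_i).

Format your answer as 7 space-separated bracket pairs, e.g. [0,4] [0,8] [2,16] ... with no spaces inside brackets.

Answer: [5,10] [10,20] [20,40] [40,80] [70,140] [70,140] [70,140]

Derivation:
Computing bounds per retry:
  i=0: D_i=min(10*2^0,140)=10, bounds=[5,10]
  i=1: D_i=min(10*2^1,140)=20, bounds=[10,20]
  i=2: D_i=min(10*2^2,140)=40, bounds=[20,40]
  i=3: D_i=min(10*2^3,140)=80, bounds=[40,80]
  i=4: D_i=min(10*2^4,140)=140, bounds=[70,140]
  i=5: D_i=min(10*2^5,140)=140, bounds=[70,140]
  i=6: D_i=min(10*2^6,140)=140, bounds=[70,140]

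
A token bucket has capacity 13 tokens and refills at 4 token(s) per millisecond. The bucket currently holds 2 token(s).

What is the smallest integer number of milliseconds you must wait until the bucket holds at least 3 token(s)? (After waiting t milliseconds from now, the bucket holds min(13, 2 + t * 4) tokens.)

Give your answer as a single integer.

Need 2 + t * 4 >= 3, so t >= 1/4.
Smallest integer t = ceil(1/4) = 1.

Answer: 1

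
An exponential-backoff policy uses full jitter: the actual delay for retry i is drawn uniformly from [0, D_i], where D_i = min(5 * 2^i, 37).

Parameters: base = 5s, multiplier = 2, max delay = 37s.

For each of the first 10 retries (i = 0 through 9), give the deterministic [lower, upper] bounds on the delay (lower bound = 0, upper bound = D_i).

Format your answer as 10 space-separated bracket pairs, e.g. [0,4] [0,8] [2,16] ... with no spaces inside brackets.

Answer: [0,5] [0,10] [0,20] [0,37] [0,37] [0,37] [0,37] [0,37] [0,37] [0,37]

Derivation:
Computing bounds per retry:
  i=0: D_i=min(5*2^0,37)=5, bounds=[0,5]
  i=1: D_i=min(5*2^1,37)=10, bounds=[0,10]
  i=2: D_i=min(5*2^2,37)=20, bounds=[0,20]
  i=3: D_i=min(5*2^3,37)=37, bounds=[0,37]
  i=4: D_i=min(5*2^4,37)=37, bounds=[0,37]
  i=5: D_i=min(5*2^5,37)=37, bounds=[0,37]
  i=6: D_i=min(5*2^6,37)=37, bounds=[0,37]
  i=7: D_i=min(5*2^7,37)=37, bounds=[0,37]
  i=8: D_i=min(5*2^8,37)=37, bounds=[0,37]
  i=9: D_i=min(5*2^9,37)=37, bounds=[0,37]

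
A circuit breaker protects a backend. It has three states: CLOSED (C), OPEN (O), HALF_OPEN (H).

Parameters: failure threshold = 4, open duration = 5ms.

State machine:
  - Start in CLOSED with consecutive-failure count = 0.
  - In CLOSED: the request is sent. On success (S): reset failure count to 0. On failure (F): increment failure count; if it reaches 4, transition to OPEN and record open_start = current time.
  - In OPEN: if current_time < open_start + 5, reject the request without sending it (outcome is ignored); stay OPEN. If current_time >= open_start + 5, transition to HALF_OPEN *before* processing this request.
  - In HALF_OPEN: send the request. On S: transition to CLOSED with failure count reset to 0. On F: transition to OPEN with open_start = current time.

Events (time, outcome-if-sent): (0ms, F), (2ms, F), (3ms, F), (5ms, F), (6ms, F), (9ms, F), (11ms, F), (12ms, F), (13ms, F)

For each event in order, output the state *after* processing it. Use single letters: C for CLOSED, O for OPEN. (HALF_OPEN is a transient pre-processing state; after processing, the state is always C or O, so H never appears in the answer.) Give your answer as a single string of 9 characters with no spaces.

State after each event:
  event#1 t=0ms outcome=F: state=CLOSED
  event#2 t=2ms outcome=F: state=CLOSED
  event#3 t=3ms outcome=F: state=CLOSED
  event#4 t=5ms outcome=F: state=OPEN
  event#5 t=6ms outcome=F: state=OPEN
  event#6 t=9ms outcome=F: state=OPEN
  event#7 t=11ms outcome=F: state=OPEN
  event#8 t=12ms outcome=F: state=OPEN
  event#9 t=13ms outcome=F: state=OPEN

Answer: CCCOOOOOO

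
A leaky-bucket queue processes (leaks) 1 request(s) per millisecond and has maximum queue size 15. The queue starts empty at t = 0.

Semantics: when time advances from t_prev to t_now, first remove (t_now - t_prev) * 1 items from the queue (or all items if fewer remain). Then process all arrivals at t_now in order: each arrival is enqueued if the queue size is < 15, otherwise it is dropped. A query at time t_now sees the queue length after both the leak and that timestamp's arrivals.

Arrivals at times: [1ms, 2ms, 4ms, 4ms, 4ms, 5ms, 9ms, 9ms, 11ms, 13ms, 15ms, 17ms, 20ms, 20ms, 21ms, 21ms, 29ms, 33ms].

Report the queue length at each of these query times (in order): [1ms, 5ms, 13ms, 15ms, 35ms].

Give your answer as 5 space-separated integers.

Queue lengths at query times:
  query t=1ms: backlog = 1
  query t=5ms: backlog = 3
  query t=13ms: backlog = 1
  query t=15ms: backlog = 1
  query t=35ms: backlog = 0

Answer: 1 3 1 1 0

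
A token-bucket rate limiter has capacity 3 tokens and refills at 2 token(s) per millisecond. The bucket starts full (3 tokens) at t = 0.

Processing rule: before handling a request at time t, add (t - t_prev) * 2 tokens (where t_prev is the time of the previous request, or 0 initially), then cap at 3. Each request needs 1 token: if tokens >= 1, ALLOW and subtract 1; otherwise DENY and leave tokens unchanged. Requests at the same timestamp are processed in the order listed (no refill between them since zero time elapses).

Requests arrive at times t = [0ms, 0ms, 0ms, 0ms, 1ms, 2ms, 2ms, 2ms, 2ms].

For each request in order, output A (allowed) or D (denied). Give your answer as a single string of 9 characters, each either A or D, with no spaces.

Simulating step by step:
  req#1 t=0ms: ALLOW
  req#2 t=0ms: ALLOW
  req#3 t=0ms: ALLOW
  req#4 t=0ms: DENY
  req#5 t=1ms: ALLOW
  req#6 t=2ms: ALLOW
  req#7 t=2ms: ALLOW
  req#8 t=2ms: ALLOW
  req#9 t=2ms: DENY

Answer: AAADAAAAD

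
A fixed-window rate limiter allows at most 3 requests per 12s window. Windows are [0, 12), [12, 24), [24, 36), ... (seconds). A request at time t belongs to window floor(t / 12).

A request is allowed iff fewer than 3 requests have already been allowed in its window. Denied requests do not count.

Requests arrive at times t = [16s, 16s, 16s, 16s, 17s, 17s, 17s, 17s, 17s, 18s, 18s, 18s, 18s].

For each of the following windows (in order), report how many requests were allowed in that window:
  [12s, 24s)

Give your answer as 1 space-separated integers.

Answer: 3

Derivation:
Processing requests:
  req#1 t=16s (window 1): ALLOW
  req#2 t=16s (window 1): ALLOW
  req#3 t=16s (window 1): ALLOW
  req#4 t=16s (window 1): DENY
  req#5 t=17s (window 1): DENY
  req#6 t=17s (window 1): DENY
  req#7 t=17s (window 1): DENY
  req#8 t=17s (window 1): DENY
  req#9 t=17s (window 1): DENY
  req#10 t=18s (window 1): DENY
  req#11 t=18s (window 1): DENY
  req#12 t=18s (window 1): DENY
  req#13 t=18s (window 1): DENY

Allowed counts by window: 3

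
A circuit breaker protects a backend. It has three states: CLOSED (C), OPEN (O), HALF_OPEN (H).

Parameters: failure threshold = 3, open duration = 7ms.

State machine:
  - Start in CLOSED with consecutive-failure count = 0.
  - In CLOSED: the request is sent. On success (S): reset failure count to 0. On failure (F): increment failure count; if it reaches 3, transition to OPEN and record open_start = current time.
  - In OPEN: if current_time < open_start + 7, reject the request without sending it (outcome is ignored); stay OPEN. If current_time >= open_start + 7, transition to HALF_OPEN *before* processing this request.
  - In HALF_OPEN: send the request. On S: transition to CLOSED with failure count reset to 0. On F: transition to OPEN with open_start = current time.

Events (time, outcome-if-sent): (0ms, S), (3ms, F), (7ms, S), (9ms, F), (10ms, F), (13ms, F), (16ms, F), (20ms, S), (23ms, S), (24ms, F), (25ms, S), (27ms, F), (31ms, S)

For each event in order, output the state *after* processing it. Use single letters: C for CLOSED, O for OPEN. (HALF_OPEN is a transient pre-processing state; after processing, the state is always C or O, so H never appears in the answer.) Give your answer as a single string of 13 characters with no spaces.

State after each event:
  event#1 t=0ms outcome=S: state=CLOSED
  event#2 t=3ms outcome=F: state=CLOSED
  event#3 t=7ms outcome=S: state=CLOSED
  event#4 t=9ms outcome=F: state=CLOSED
  event#5 t=10ms outcome=F: state=CLOSED
  event#6 t=13ms outcome=F: state=OPEN
  event#7 t=16ms outcome=F: state=OPEN
  event#8 t=20ms outcome=S: state=CLOSED
  event#9 t=23ms outcome=S: state=CLOSED
  event#10 t=24ms outcome=F: state=CLOSED
  event#11 t=25ms outcome=S: state=CLOSED
  event#12 t=27ms outcome=F: state=CLOSED
  event#13 t=31ms outcome=S: state=CLOSED

Answer: CCCCCOOCCCCCC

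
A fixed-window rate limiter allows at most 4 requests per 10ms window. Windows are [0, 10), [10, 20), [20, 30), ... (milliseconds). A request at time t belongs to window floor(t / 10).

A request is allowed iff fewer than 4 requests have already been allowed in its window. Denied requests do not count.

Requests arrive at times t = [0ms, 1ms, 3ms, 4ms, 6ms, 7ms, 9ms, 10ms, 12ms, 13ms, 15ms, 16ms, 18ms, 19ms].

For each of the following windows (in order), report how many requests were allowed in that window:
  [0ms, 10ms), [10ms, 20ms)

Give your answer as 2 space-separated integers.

Answer: 4 4

Derivation:
Processing requests:
  req#1 t=0ms (window 0): ALLOW
  req#2 t=1ms (window 0): ALLOW
  req#3 t=3ms (window 0): ALLOW
  req#4 t=4ms (window 0): ALLOW
  req#5 t=6ms (window 0): DENY
  req#6 t=7ms (window 0): DENY
  req#7 t=9ms (window 0): DENY
  req#8 t=10ms (window 1): ALLOW
  req#9 t=12ms (window 1): ALLOW
  req#10 t=13ms (window 1): ALLOW
  req#11 t=15ms (window 1): ALLOW
  req#12 t=16ms (window 1): DENY
  req#13 t=18ms (window 1): DENY
  req#14 t=19ms (window 1): DENY

Allowed counts by window: 4 4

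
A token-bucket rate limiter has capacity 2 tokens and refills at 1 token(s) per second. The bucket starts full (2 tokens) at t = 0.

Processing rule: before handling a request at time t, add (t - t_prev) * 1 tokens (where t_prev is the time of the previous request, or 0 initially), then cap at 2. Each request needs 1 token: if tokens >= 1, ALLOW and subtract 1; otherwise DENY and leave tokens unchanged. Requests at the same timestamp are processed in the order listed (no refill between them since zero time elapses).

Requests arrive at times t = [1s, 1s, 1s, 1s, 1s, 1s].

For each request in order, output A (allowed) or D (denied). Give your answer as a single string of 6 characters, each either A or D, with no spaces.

Answer: AADDDD

Derivation:
Simulating step by step:
  req#1 t=1s: ALLOW
  req#2 t=1s: ALLOW
  req#3 t=1s: DENY
  req#4 t=1s: DENY
  req#5 t=1s: DENY
  req#6 t=1s: DENY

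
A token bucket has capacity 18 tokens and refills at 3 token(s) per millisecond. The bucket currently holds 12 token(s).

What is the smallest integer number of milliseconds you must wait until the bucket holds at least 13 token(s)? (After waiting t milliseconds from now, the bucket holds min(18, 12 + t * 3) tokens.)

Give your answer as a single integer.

Need 12 + t * 3 >= 13, so t >= 1/3.
Smallest integer t = ceil(1/3) = 1.

Answer: 1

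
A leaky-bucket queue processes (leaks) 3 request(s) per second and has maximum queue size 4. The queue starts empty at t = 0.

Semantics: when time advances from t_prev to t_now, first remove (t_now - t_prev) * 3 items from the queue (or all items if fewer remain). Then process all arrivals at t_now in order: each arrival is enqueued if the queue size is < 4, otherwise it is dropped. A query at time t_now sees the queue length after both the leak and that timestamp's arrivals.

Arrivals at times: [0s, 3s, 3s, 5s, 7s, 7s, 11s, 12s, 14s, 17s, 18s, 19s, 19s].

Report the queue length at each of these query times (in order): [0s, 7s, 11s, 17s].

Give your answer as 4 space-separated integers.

Answer: 1 2 1 1

Derivation:
Queue lengths at query times:
  query t=0s: backlog = 1
  query t=7s: backlog = 2
  query t=11s: backlog = 1
  query t=17s: backlog = 1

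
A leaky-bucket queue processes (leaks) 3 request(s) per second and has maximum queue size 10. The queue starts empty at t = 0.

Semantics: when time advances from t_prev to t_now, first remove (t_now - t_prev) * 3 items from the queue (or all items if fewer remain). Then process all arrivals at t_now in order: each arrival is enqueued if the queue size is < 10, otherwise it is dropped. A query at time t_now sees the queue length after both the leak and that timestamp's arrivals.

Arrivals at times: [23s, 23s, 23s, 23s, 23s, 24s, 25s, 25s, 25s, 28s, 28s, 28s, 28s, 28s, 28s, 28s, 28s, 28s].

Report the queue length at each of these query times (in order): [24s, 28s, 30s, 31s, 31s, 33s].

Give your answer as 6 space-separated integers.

Answer: 3 9 3 0 0 0

Derivation:
Queue lengths at query times:
  query t=24s: backlog = 3
  query t=28s: backlog = 9
  query t=30s: backlog = 3
  query t=31s: backlog = 0
  query t=31s: backlog = 0
  query t=33s: backlog = 0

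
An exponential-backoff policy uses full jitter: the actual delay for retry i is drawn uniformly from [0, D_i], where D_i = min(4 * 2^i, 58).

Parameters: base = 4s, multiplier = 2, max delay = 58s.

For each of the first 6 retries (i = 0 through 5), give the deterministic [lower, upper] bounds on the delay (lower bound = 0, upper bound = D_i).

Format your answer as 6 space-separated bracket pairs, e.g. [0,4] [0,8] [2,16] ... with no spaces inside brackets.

Computing bounds per retry:
  i=0: D_i=min(4*2^0,58)=4, bounds=[0,4]
  i=1: D_i=min(4*2^1,58)=8, bounds=[0,8]
  i=2: D_i=min(4*2^2,58)=16, bounds=[0,16]
  i=3: D_i=min(4*2^3,58)=32, bounds=[0,32]
  i=4: D_i=min(4*2^4,58)=58, bounds=[0,58]
  i=5: D_i=min(4*2^5,58)=58, bounds=[0,58]

Answer: [0,4] [0,8] [0,16] [0,32] [0,58] [0,58]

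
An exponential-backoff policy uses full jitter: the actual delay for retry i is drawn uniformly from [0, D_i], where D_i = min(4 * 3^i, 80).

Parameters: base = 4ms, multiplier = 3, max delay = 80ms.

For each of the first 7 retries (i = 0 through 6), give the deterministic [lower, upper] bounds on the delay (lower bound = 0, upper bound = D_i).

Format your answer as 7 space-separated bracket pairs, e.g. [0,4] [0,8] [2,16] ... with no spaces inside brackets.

Computing bounds per retry:
  i=0: D_i=min(4*3^0,80)=4, bounds=[0,4]
  i=1: D_i=min(4*3^1,80)=12, bounds=[0,12]
  i=2: D_i=min(4*3^2,80)=36, bounds=[0,36]
  i=3: D_i=min(4*3^3,80)=80, bounds=[0,80]
  i=4: D_i=min(4*3^4,80)=80, bounds=[0,80]
  i=5: D_i=min(4*3^5,80)=80, bounds=[0,80]
  i=6: D_i=min(4*3^6,80)=80, bounds=[0,80]

Answer: [0,4] [0,12] [0,36] [0,80] [0,80] [0,80] [0,80]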